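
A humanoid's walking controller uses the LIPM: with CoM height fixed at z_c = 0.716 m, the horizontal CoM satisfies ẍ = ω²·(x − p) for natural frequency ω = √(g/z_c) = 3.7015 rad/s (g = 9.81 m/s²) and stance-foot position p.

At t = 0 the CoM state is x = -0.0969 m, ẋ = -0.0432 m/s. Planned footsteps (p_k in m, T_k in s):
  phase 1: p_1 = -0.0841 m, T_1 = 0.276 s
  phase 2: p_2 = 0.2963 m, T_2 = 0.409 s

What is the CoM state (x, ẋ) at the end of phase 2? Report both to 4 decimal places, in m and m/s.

phase 1: p=-0.0841, T=0.276, ωT=1.021614, cosh=1.568844, sinh=1.208830; start (x,ẋ)=(-0.096900, -0.043200) → end (x,ẋ)=(-0.118289, -0.125047)
phase 2: p=0.2963, T=0.409, ωT=1.513913, cosh=2.382264, sinh=2.162217; start (x,ẋ)=(-0.118289, -0.125047) → end (x,ẋ)=(-0.764407, -3.616040)

x = -0.7644, ẋ = -3.6160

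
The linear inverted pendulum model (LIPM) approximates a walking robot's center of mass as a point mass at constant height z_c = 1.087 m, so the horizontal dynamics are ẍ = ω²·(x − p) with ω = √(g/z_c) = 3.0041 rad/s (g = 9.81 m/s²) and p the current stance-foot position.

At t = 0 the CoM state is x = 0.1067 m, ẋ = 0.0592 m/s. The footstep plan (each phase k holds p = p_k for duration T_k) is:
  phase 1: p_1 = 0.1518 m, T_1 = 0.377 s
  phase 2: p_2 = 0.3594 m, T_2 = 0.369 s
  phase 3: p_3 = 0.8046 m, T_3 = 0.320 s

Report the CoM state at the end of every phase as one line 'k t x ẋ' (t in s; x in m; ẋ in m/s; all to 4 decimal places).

1 0.3770 0.1020 -0.0870
2 0.7460 -0.1122 -1.1902
3 1.0660 -1.0117 -4.8584

phase 1: p=0.1518, T=0.377, ωT=1.132546, cosh=1.712880, sinh=1.390668; start (x,ẋ)=(0.106700, 0.059200) → end (x,ẋ)=(0.101954, -0.087012)
phase 2: p=0.3594, T=0.369, ωT=1.108513, cosh=1.679949, sinh=1.349900; start (x,ẋ)=(0.101954, -0.087012) → end (x,ẋ)=(-0.112195, -1.190179)
phase 3: p=0.8046, T=0.320, ωT=0.961312, cosh=1.498758, sinh=1.116367; start (x,ẋ)=(-0.112195, -1.190179) → end (x,ẋ)=(-1.011742, -4.858426)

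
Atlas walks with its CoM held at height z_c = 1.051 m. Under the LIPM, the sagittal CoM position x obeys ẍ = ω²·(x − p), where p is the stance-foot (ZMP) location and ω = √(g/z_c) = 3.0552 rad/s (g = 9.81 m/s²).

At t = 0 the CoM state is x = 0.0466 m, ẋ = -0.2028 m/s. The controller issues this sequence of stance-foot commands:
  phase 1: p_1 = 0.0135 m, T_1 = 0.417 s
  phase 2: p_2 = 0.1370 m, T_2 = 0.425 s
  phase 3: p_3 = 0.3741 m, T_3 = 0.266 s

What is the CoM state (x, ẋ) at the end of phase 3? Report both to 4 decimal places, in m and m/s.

x = -0.9526, ẋ = -3.6967

phase 1: p=0.0135, T=0.417, ωT=1.274018, cosh=1.927448, sinh=1.647742; start (x,ẋ)=(0.046600, -0.202800) → end (x,ẋ)=(-0.032076, -0.224255)
phase 2: p=0.1370, T=0.425, ωT=1.298460, cosh=1.968301, sinh=1.695349; start (x,ẋ)=(-0.032076, -0.224255) → end (x,ẋ)=(-0.320234, -1.317154)
phase 3: p=0.3741, T=0.266, ωT=0.812683, cosh=1.348807, sinh=0.905141; start (x,ẋ)=(-0.320234, -1.317154) → end (x,ẋ)=(-0.952645, -3.696688)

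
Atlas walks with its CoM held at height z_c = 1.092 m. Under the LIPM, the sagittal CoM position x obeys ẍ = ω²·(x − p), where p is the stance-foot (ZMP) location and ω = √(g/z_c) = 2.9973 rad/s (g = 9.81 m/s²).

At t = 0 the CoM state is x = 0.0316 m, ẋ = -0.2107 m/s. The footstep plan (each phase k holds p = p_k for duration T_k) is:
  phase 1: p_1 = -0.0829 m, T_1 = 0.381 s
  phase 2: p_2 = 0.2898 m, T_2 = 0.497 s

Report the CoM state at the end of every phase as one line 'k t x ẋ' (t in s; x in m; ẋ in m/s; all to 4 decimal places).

1 0.3810 0.0158 0.1191
2 0.8780 -0.2650 -1.4509

phase 1: p=-0.0829, T=0.381, ωT=1.141971, cosh=1.726064, sinh=1.406875; start (x,ẋ)=(0.031600, -0.210700) → end (x,ẋ)=(0.015836, 0.119145)
phase 2: p=0.2898, T=0.497, ωT=1.489658, cosh=2.330514, sinh=2.105065; start (x,ẋ)=(0.015836, 0.119145) → end (x,ẋ)=(-0.265000, -1.450911)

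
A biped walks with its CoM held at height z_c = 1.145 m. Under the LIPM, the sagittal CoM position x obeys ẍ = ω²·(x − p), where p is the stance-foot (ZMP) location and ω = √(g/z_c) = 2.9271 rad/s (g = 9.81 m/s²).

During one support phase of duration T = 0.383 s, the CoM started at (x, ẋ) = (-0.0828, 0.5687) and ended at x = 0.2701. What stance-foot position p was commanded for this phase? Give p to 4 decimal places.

ωT = 2.9271·0.383 = 1.121079; cosh(ωT) = 1.697046, sinh(ωT) = 1.371118
x(T) = p + (x₀−p)·cosh(ωT) + (ẋ₀/ω)·sinh(ωT) ⇒ p·(1 − cosh) = x(T) − x₀·cosh − (ẋ₀/ω)·sinh
numerator   = 0.2701 − (-0.0828)·1.697046 − (0.5687/2.9271)·1.371118 = 0.144224
denominator = 1 − 1.697046 = -0.697046
p = 0.144224 / -0.697046 = -0.2069

p = -0.2069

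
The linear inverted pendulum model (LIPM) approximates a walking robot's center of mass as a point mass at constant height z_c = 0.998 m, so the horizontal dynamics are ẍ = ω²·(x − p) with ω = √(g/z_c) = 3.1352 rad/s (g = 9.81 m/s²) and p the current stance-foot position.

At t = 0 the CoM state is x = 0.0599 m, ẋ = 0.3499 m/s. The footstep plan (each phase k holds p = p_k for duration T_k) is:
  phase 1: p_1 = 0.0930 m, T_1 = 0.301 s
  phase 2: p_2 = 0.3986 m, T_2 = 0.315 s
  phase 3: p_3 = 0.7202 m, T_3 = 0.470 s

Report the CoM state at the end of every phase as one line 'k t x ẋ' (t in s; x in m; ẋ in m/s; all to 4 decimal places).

1 0.3010 0.1657 0.4045
2 0.6160 0.1917 -0.2259
3 1.0860 -0.6426 -3.9448

phase 1: p=0.0930, T=0.301, ωT=0.943695, cosh=1.479323, sinh=1.090136; start (x,ẋ)=(0.059900, 0.349900) → end (x,ẋ)=(0.165698, 0.404486)
phase 2: p=0.3986, T=0.315, ωT=0.987588, cosh=1.528613, sinh=1.156139; start (x,ẋ)=(0.165698, 0.404486) → end (x,ẋ)=(0.191741, -0.225905)
phase 3: p=0.7202, T=0.470, ωT=1.473544, cosh=2.296894, sinh=2.067782; start (x,ẋ)=(0.191741, -0.225905) → end (x,ẋ)=(-0.642607, -3.944831)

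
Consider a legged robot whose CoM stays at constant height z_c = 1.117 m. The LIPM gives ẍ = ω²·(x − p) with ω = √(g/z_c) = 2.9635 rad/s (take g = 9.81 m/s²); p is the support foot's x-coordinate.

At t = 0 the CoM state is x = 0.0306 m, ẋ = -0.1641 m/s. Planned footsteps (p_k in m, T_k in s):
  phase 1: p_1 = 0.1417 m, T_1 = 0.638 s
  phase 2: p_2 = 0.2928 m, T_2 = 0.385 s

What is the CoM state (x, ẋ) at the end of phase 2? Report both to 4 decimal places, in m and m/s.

phase 1: p=0.1417, T=0.638, ωT=1.890713, cosh=3.387527, sinh=3.236563; start (x,ẋ)=(0.030600, -0.164100) → end (x,ẋ)=(-0.413875, -1.621515)
phase 2: p=0.2928, T=0.385, ωT=1.140948, cosh=1.724624, sinh=1.405108; start (x,ẋ)=(-0.413875, -1.621515) → end (x,ẋ)=(-1.694770, -5.739124)

x = -1.6948, ẋ = -5.7391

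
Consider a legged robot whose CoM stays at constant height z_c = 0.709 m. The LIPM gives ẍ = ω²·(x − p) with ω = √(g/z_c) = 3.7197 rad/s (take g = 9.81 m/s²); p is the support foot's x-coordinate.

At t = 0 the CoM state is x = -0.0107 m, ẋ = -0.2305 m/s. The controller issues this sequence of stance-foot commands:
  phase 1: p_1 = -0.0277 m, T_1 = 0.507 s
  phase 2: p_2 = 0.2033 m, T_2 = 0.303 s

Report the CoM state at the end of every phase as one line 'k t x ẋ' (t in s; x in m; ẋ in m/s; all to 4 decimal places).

1 0.5070 -0.1699 -0.5736
2 0.8100 -0.6462 -2.8958

phase 1: p=-0.0277, T=0.507, ωT=1.885888, cosh=3.371950, sinh=3.220255; start (x,ẋ)=(-0.010700, -0.230500) → end (x,ẋ)=(-0.169928, -0.573602)
phase 2: p=0.2033, T=0.303, ωT=1.127069, cosh=1.705289, sinh=1.381308; start (x,ẋ)=(-0.169928, -0.573602) → end (x,ẋ)=(-0.646168, -2.895819)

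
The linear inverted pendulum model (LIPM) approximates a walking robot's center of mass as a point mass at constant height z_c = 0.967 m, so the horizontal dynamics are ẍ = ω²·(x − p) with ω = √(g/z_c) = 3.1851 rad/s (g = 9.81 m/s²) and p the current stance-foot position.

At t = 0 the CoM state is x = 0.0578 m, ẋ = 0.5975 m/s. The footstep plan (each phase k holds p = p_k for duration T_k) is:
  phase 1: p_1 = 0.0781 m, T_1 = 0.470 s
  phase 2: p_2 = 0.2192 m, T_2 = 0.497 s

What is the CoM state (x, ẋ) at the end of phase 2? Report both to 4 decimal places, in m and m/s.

phase 1: p=0.0781, T=0.470, ωT=1.496997, cosh=2.346026, sinh=2.122225; start (x,ẋ)=(0.057800, 0.597500) → end (x,ẋ)=(0.428589, 1.264533)
phase 2: p=0.2192, T=0.497, ωT=1.582995, cosh=2.537438, sinh=2.332079; start (x,ẋ)=(0.428589, 1.264533) → end (x,ẋ)=(1.676381, 4.763991)

x = 1.6764, ẋ = 4.7640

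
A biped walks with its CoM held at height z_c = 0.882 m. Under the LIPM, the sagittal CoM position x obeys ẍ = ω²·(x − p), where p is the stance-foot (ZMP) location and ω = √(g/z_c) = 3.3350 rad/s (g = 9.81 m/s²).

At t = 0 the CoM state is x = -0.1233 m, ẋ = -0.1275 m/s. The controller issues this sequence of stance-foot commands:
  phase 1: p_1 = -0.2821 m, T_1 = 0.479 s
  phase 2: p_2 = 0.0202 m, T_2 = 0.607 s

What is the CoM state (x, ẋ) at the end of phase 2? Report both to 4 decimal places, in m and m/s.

x = 1.1134, ẋ = 3.7616

phase 1: p=-0.2821, T=0.479, ωT=1.597465, cosh=2.571451, sinh=2.369042; start (x,ẋ)=(-0.123300, -0.127500) → end (x,ẋ)=(0.035676, 0.926780)
phase 2: p=0.0202, T=0.607, ωT=2.024345, cosh=3.851615, sinh=3.719535; start (x,ẋ)=(0.035676, 0.926780) → end (x,ẋ)=(1.113447, 3.761571)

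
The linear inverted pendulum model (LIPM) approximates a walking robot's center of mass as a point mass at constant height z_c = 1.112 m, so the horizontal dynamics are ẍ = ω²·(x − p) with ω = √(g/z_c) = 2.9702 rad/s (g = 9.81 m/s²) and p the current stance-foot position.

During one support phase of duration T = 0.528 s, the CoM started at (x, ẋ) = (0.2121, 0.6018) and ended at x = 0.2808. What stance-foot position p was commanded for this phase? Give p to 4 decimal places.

p = 0.4757

ωT = 2.9702·0.528 = 1.568266; cosh(ωT) = 2.503363, sinh(ωT) = 2.294956
x(T) = p + (x₀−p)·cosh(ωT) + (ẋ₀/ω)·sinh(ωT) ⇒ p·(1 − cosh) = x(T) − x₀·cosh − (ẋ₀/ω)·sinh
numerator   = 0.2808 − (0.2121)·2.503363 − (0.6018/2.9702)·2.294956 = -0.715150
denominator = 1 − 2.503363 = -1.503363
p = -0.715150 / -1.503363 = 0.4757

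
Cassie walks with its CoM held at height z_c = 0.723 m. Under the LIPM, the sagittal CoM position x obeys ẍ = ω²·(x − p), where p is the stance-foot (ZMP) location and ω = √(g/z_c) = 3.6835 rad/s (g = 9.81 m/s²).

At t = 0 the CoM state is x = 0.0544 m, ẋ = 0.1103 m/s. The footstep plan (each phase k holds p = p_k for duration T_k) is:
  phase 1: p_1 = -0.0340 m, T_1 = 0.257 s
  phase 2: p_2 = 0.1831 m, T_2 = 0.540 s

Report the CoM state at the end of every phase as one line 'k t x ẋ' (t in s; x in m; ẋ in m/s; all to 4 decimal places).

1 0.2570 0.1298 0.5199
2 0.7970 0.4910 1.2320

phase 1: p=-0.0340, T=0.257, ωT=0.946659, cosh=1.482561, sinh=1.094526; start (x,ẋ)=(0.054400, 0.110300) → end (x,ẋ)=(0.129833, 0.519927)
phase 2: p=0.1831, T=0.540, ωT=1.989090, cosh=3.722850, sinh=3.586030; start (x,ẋ)=(0.129833, 0.519927) → end (x,ẋ)=(0.490965, 1.232004)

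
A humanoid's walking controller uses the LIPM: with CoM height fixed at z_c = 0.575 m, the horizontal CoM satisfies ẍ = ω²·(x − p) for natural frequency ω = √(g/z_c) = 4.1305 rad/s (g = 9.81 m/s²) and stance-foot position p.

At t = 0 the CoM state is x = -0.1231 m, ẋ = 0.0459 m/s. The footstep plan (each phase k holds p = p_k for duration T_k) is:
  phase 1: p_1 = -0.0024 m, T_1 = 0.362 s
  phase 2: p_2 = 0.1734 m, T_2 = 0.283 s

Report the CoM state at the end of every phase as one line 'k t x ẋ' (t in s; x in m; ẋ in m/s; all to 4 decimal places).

1 0.3620 -0.2616 -0.9485
2 0.6450 -0.9280 -4.2859

phase 1: p=-0.0024, T=0.362, ωT=1.495241, cosh=2.342303, sinh=2.118108; start (x,ẋ)=(-0.123100, 0.045900) → end (x,ẋ)=(-0.261579, -0.948474)
phase 2: p=0.1734, T=0.283, ωT=1.168931, cosh=1.764625, sinh=1.453927; start (x,ẋ)=(-0.261579, -0.948474) → end (x,ẋ)=(-0.928035, -4.285941)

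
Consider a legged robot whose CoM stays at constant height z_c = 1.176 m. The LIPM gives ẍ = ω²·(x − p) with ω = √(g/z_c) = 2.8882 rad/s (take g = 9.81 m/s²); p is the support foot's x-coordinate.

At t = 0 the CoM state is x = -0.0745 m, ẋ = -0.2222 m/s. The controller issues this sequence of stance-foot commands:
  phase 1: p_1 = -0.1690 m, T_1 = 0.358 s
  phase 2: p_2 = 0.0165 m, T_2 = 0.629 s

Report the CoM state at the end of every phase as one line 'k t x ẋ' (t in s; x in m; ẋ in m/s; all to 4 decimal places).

phase 1: p=-0.1690, T=0.358, ωT=1.033976, cosh=1.583907, sinh=1.228317; start (x,ẋ)=(-0.074500, -0.222200) → end (x,ẋ)=(-0.113820, -0.016694)
phase 2: p=0.0165, T=0.629, ωT=1.816678, cosh=3.156977, sinh=2.994412; start (x,ẋ)=(-0.113820, -0.016694) → end (x,ẋ)=(-0.412224, -1.179767)

1 0.3580 -0.1138 -0.0167
2 0.9870 -0.4122 -1.1798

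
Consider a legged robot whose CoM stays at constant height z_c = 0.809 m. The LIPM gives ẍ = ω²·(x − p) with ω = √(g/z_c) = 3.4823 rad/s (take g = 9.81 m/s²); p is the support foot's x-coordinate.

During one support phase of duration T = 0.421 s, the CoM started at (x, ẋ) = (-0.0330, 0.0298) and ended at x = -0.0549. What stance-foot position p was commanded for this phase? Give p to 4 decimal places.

ωT = 3.4823·0.421 = 1.466048; cosh(ωT) = 2.281459, sinh(ωT) = 2.050623
x(T) = p + (x₀−p)·cosh(ωT) + (ẋ₀/ω)·sinh(ωT) ⇒ p·(1 − cosh) = x(T) − x₀·cosh − (ẋ₀/ω)·sinh
numerator   = -0.0549 − (-0.0330)·2.281459 − (0.0298/3.4823)·2.050623 = 0.002840
denominator = 1 − 2.281459 = -1.281459
p = 0.002840 / -1.281459 = -0.0022

p = -0.0022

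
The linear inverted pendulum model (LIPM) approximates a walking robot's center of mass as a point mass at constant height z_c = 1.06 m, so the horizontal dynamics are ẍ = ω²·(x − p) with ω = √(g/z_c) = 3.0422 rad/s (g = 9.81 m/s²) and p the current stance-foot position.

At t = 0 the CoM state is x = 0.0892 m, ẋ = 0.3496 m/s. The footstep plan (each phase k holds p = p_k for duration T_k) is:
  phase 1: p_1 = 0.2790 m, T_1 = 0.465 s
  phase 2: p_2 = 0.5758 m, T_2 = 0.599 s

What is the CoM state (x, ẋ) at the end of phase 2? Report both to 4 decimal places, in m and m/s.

x = -1.3252, ẋ = -5.6009

phase 1: p=0.2790, T=0.465, ωT=1.414623, cosh=2.178976, sinh=1.935959; start (x,ẋ)=(0.089200, 0.349600) → end (x,ẋ)=(0.087905, -0.356071)
phase 2: p=0.5758, T=0.599, ωT=1.822278, cosh=3.173795, sinh=3.012138; start (x,ẋ)=(0.087905, -0.356071) → end (x,ẋ)=(-1.325232, -5.600939)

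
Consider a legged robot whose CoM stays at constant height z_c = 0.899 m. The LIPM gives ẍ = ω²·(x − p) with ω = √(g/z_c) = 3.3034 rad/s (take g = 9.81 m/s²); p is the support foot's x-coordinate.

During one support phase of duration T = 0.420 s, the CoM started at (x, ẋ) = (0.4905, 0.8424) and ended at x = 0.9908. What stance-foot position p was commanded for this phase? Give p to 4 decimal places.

ωT = 3.3034·0.420 = 1.387428; cosh(ωT) = 2.127127, sinh(ωT) = 1.877410
x(T) = p + (x₀−p)·cosh(ωT) + (ẋ₀/ω)·sinh(ωT) ⇒ p·(1 − cosh) = x(T) − x₀·cosh − (ẋ₀/ω)·sinh
numerator   = 0.9908 − (0.4905)·2.127127 − (0.8424/3.3034)·1.877410 = -0.531314
denominator = 1 − 2.127127 = -1.127127
p = -0.531314 / -1.127127 = 0.4714

p = 0.4714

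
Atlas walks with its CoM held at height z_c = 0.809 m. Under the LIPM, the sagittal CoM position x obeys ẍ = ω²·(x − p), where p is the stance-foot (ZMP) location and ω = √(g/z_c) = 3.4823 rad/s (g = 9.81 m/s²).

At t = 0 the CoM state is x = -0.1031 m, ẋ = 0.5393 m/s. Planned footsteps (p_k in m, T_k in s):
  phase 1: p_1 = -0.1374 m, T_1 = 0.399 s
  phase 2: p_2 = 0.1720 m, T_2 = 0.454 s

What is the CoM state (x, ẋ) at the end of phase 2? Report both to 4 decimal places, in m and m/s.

phase 1: p=-0.1374, T=0.399, ωT=1.389438, cosh=2.130904, sinh=1.881689; start (x,ẋ)=(-0.103100, 0.539300) → end (x,ẋ)=(0.227105, 1.373951)
phase 2: p=0.1720, T=0.454, ωT=1.580964, cosh=2.532708, sinh=2.326931; start (x,ẋ)=(0.227105, 1.373951) → end (x,ẋ)=(1.229662, 3.926337)

x = 1.2297, ẋ = 3.9263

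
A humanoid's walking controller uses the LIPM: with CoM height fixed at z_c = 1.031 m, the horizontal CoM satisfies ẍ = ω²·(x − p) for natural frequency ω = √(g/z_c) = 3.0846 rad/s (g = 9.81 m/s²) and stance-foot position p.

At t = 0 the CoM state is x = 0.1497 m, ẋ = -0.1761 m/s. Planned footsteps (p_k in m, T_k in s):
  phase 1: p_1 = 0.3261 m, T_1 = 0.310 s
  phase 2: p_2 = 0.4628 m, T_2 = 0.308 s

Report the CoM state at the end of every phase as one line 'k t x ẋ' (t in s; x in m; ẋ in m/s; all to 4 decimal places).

1 0.3100 -0.0006 -0.8662
2 0.6180 -0.5347 -2.8591

phase 1: p=0.3261, T=0.310, ωT=0.956226, cosh=1.493100, sinh=1.108759; start (x,ẋ)=(0.149700, -0.176100) → end (x,ẋ)=(-0.000582, -0.866237)
phase 2: p=0.4628, T=0.308, ωT=0.950057, cosh=1.486288, sinh=1.099569; start (x,ẋ)=(-0.000582, -0.866237) → end (x,ẋ)=(-0.534707, -2.859143)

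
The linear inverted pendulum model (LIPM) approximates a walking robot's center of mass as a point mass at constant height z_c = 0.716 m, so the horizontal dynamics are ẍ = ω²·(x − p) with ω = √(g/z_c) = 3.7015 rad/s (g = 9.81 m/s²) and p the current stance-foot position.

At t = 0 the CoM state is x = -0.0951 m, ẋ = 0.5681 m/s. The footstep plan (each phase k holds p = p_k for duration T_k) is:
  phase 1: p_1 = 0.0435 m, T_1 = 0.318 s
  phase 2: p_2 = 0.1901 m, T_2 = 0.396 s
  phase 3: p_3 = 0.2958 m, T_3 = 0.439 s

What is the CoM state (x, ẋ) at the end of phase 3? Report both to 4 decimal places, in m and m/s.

phase 1: p=0.0435, T=0.318, ωT=1.177077, cosh=1.776527, sinh=1.468349; start (x,ẋ)=(-0.095100, 0.568100) → end (x,ẋ)=(0.022633, 0.255941)
phase 2: p=0.1901, T=0.396, ωT=1.465794, cosh=2.280938, sinh=2.050043; start (x,ẋ)=(0.022633, 0.255941) → end (x,ẋ)=(-0.050131, -0.686993)
phase 3: p=0.2958, T=0.439, ωT=1.624958, cosh=2.637564, sinh=2.440644; start (x,ẋ)=(-0.050131, -0.686993) → end (x,ẋ)=(-1.069595, -4.937143)

x = -1.0696, ẋ = -4.9371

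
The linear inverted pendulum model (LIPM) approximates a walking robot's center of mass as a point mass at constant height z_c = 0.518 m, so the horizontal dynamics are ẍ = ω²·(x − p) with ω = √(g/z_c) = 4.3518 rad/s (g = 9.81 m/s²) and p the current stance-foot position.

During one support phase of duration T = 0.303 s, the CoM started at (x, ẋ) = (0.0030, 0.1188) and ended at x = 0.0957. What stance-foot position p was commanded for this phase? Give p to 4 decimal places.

p = -0.0422

ωT = 4.3518·0.303 = 1.318595; cosh(ωT) = 2.002839, sinh(ωT) = 1.735328
x(T) = p + (x₀−p)·cosh(ωT) + (ẋ₀/ω)·sinh(ωT) ⇒ p·(1 − cosh) = x(T) − x₀·cosh − (ẋ₀/ω)·sinh
numerator   = 0.0957 − (0.0030)·2.002839 − (0.1188/4.3518)·1.735328 = 0.042319
denominator = 1 − 2.002839 = -1.002839
p = 0.042319 / -1.002839 = -0.0422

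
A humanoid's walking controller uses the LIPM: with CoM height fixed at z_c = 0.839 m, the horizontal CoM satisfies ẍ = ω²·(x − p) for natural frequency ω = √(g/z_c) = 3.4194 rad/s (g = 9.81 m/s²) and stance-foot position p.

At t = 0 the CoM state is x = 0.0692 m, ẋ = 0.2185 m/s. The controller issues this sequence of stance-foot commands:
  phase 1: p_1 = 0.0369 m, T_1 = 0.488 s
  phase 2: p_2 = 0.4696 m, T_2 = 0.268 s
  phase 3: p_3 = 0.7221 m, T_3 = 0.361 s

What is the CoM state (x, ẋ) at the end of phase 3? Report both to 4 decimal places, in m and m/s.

phase 1: p=0.0369, T=0.488, ωT=1.668667, cosh=2.746795, sinh=2.558297; start (x,ẋ)=(0.069200, 0.218500) → end (x,ẋ)=(0.289097, 0.882730)
phase 2: p=0.4696, T=0.268, ωT=0.916399, cosh=1.450114, sinh=1.050157; start (x,ẋ)=(0.289097, 0.882730) → end (x,ẋ)=(0.478952, 0.631889)
phase 3: p=0.7221, T=0.361, ωT=1.234403, cosh=1.863668, sinh=1.572660; start (x,ẋ)=(0.478952, 0.631889) → end (x,ẋ)=(0.559573, -0.129911)

x = 0.5596, ẋ = -0.1299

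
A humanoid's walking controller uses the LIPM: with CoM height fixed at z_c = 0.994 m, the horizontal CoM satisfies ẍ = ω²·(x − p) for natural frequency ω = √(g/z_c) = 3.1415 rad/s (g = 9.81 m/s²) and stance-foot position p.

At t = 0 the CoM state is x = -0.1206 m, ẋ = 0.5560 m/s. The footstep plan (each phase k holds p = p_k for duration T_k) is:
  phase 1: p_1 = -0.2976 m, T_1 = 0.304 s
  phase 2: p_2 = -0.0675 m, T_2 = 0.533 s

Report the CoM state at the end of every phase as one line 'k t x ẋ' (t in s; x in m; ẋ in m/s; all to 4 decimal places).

1 0.3040 0.1624 1.4449
2 0.8370 1.7512 5.8490

phase 1: p=-0.2976, T=0.304, ωT=0.955016, cosh=1.491759, sinh=1.106953; start (x,ẋ)=(-0.120600, 0.556000) → end (x,ẋ)=(0.162356, 1.444934)
phase 2: p=-0.0675, T=0.533, ωT=1.674420, cosh=2.761557, sinh=2.574140; start (x,ẋ)=(0.162356, 1.444934) → end (x,ẋ)=(1.751237, 5.849036)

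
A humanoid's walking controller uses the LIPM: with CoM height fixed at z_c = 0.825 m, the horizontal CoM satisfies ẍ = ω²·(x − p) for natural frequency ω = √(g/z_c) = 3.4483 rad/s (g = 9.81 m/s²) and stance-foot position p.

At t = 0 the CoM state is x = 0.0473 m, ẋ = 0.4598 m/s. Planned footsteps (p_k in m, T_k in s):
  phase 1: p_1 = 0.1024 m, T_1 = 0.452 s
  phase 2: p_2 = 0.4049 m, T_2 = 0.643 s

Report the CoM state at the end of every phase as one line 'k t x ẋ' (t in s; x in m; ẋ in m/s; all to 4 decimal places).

phase 1: p=0.1024, T=0.452, ωT=1.558632, cosh=2.481369, sinh=2.270945; start (x,ẋ)=(0.047300, 0.459800) → end (x,ẋ)=(0.268487, 0.709451)
phase 2: p=0.4049, T=0.643, ωT=2.217257, cosh=4.645508, sinh=4.536601; start (x,ẋ)=(0.268487, 0.709451) → end (x,ẋ)=(0.704548, 1.161771)

1 0.4520 0.2685 0.7095
2 1.0950 0.7045 1.1618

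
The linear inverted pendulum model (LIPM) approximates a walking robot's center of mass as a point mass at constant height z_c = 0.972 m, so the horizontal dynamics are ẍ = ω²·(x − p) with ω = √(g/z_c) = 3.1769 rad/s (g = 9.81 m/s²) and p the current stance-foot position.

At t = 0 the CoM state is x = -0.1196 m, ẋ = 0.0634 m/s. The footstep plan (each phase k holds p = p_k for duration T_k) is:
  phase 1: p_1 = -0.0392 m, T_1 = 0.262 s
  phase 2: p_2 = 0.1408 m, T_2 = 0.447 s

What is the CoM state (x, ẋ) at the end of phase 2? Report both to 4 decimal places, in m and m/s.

x = -0.5460, ẋ = -2.0102

phase 1: p=-0.0392, T=0.262, ωT=0.832348, cosh=1.366868, sinh=0.931841; start (x,ẋ)=(-0.119600, 0.063400) → end (x,ẋ)=(-0.130500, -0.151354)
phase 2: p=0.1408, T=0.447, ωT=1.420074, cosh=2.189562, sinh=1.947866; start (x,ẋ)=(-0.130500, -0.151354) → end (x,ẋ)=(-0.546028, -2.010250)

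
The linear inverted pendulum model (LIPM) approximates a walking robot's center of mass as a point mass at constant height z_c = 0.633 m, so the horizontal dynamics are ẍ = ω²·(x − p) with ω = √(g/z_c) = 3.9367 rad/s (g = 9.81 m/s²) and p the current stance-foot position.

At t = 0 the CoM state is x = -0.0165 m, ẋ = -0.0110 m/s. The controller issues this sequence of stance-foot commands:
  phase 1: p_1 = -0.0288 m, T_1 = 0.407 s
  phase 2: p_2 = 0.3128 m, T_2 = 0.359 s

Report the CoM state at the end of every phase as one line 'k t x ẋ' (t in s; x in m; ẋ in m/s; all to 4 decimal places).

1 0.4070 -0.0037 0.0869
2 0.7660 -0.3333 -2.2193

phase 1: p=-0.0288, T=0.407, ωT=1.602237, cosh=2.582785, sinh=2.381339; start (x,ẋ)=(-0.016500, -0.011000) → end (x,ẋ)=(-0.003686, 0.086897)
phase 2: p=0.3128, T=0.359, ωT=1.413275, cosh=2.176369, sinh=1.933024; start (x,ẋ)=(-0.003686, 0.086897) → end (x,ẋ)=(-0.333321, -2.219252)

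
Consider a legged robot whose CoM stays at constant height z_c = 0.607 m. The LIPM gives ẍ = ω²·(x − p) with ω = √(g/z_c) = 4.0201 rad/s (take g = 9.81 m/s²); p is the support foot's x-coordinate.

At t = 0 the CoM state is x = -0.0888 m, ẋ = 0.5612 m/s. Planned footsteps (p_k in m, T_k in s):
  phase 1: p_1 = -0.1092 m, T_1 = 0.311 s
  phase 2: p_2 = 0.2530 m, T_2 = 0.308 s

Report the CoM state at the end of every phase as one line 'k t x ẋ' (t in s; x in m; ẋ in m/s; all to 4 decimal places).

1 0.3110 0.1530 1.1914
2 0.6190 0.5343 1.5926

phase 1: p=-0.1092, T=0.311, ωT=1.250251, cosh=1.888826, sinh=1.602393; start (x,ẋ)=(-0.088800, 0.561200) → end (x,ẋ)=(0.153024, 1.191422)
phase 2: p=0.2530, T=0.308, ωT=1.238191, cosh=1.869638, sinh=1.579729; start (x,ẋ)=(0.153024, 1.191422) → end (x,ẋ)=(0.534259, 1.592611)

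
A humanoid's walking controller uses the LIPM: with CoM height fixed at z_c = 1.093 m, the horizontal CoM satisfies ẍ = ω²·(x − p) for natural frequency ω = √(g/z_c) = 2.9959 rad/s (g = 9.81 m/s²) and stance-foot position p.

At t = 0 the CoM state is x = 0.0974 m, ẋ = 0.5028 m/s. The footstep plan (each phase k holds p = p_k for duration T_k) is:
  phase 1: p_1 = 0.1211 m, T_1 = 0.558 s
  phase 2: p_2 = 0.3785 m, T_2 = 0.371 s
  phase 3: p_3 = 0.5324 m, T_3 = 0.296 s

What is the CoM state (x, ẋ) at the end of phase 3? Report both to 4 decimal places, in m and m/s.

phase 1: p=0.1211, T=0.558, ωT=1.671712, cosh=2.754598, sinh=2.566673; start (x,ẋ)=(0.097400, 0.502800) → end (x,ẋ)=(0.486579, 1.202771)
phase 2: p=0.3785, T=0.371, ωT=1.111479, cosh=1.683961, sinh=1.354889; start (x,ẋ)=(0.486579, 1.202771) → end (x,ẋ)=(1.104451, 2.464124)
phase 3: p=0.5324, T=0.296, ωT=0.886786, cosh=1.419647, sinh=1.007670; start (x,ẋ)=(1.104451, 2.464124) → end (x,ẋ)=(2.173318, 5.225139)

x = 2.1733, ẋ = 5.2251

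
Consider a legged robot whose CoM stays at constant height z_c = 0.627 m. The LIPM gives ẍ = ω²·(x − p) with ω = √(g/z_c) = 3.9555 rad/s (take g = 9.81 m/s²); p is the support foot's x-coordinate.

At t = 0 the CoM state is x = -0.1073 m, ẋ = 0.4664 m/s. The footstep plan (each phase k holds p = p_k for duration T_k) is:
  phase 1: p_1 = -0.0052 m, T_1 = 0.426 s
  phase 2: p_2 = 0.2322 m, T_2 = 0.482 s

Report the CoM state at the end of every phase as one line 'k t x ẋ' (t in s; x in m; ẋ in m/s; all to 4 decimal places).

1 0.4260 0.0170 0.2493
2 0.9080 -0.3004 -1.9431

phase 1: p=-0.0052, T=0.426, ωT=1.685043, cosh=2.789060, sinh=2.603623; start (x,ẋ)=(-0.107300, 0.466400) → end (x,ẋ)=(0.017035, 0.249327)
phase 2: p=0.2322, T=0.482, ωT=1.906551, cosh=3.439215, sinh=3.290623; start (x,ẋ)=(0.017035, 0.249327) → end (x,ẋ)=(-0.300381, -1.943113)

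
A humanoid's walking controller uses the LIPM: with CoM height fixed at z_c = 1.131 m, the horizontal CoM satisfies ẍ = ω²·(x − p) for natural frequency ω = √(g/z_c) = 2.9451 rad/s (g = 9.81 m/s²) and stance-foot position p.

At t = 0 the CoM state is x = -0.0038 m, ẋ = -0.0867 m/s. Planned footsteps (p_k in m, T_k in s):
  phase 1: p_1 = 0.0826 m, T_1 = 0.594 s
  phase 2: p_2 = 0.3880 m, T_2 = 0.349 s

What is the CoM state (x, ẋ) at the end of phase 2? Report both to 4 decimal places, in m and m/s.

phase 1: p=0.0826, T=0.594, ωT=1.749389, cosh=2.962485, sinh=2.788605; start (x,ẋ)=(-0.003800, -0.086700) → end (x,ẋ)=(-0.255452, -0.966426)
phase 2: p=0.3880, T=0.349, ωT=1.027840, cosh=1.576400, sinh=1.218621; start (x,ẋ)=(-0.255452, -0.966426) → end (x,ẋ)=(-1.026225, -3.832799)

x = -1.0262, ẋ = -3.8328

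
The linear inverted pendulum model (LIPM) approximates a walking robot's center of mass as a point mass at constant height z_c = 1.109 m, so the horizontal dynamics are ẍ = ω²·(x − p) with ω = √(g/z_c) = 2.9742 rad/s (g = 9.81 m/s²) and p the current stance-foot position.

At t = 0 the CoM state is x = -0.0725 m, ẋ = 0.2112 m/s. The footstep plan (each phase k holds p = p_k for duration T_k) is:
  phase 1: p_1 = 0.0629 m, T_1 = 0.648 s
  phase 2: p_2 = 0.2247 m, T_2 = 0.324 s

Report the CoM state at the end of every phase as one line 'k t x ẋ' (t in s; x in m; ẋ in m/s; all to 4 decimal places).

phase 1: p=0.0629, T=0.648, ωT=1.927282, cosh=3.508175, sinh=3.362632; start (x,ẋ)=(-0.072500, 0.211200) → end (x,ẋ)=(-0.173324, -0.613228)
phase 2: p=0.2247, T=0.324, ωT=0.963641, cosh=1.501362, sinh=1.119861; start (x,ẋ)=(-0.173324, -0.613228) → end (x,ẋ)=(-0.603774, -2.246371)

1 0.6480 -0.1733 -0.6132
2 0.9720 -0.6038 -2.2464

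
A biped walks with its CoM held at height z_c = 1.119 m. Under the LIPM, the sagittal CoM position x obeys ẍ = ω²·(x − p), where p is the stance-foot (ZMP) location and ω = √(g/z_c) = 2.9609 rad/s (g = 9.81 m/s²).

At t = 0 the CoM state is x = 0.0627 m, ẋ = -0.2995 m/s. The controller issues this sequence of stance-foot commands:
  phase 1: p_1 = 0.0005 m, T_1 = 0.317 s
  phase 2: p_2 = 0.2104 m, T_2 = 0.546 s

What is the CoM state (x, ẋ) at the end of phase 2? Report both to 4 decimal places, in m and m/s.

phase 1: p=0.0005, T=0.317, ωT=0.938605, cosh=1.473793, sinh=1.082620; start (x,ẋ)=(0.062700, -0.299500) → end (x,ẋ)=(-0.017339, -0.242017)
phase 2: p=0.2104, T=0.546, ωT=1.616651, cosh=2.617380, sinh=2.418818; start (x,ẋ)=(-0.017339, -0.242017) → end (x,ẋ)=(-0.583388, -2.264489)

x = -0.5834, ẋ = -2.2645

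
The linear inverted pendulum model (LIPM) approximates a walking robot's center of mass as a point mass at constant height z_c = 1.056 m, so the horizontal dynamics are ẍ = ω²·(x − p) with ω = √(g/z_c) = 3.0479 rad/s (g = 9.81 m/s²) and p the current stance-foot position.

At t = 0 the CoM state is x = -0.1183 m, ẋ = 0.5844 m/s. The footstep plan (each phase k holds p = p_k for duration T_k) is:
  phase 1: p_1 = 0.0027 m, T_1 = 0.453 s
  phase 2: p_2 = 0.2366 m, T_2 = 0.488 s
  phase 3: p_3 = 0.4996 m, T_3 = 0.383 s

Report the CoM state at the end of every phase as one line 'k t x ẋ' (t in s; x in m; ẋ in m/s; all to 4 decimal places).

1 0.4530 0.1041 0.5486
2 0.9410 0.3063 0.4278
3 1.3240 0.3627 -0.1008

phase 1: p=0.0027, T=0.453, ωT=1.380699, cosh=2.114541, sinh=1.863139; start (x,ẋ)=(-0.118300, 0.584400) → end (x,ẋ)=(0.104076, 0.548620)
phase 2: p=0.2366, T=0.488, ωT=1.487375, cosh=2.325715, sinh=2.099750; start (x,ẋ)=(0.104076, 0.548620) → end (x,ẋ)=(0.306341, 0.427803)
phase 3: p=0.4996, T=0.383, ωT=1.167346, cosh=1.762322, sinh=1.451130; start (x,ẋ)=(0.306341, 0.427803) → end (x,ẋ)=(0.362696, -0.100839)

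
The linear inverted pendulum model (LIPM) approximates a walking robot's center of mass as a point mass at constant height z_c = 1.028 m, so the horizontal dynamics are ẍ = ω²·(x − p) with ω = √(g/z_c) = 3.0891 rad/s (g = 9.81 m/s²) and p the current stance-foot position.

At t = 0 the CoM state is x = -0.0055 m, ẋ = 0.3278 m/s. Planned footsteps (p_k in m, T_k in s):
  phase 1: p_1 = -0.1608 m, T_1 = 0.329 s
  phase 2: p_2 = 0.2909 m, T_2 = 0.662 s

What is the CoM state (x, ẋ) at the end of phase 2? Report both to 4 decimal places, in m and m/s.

x = 1.3085, ẋ = 3.3170

phase 1: p=-0.1608, T=0.329, ωT=1.016314, cosh=1.562459, sinh=1.200532; start (x,ẋ)=(-0.005500, 0.327800) → end (x,ẋ)=(0.209244, 1.088114)
phase 2: p=0.2909, T=0.662, ωT=2.044984, cosh=3.929209, sinh=3.799827; start (x,ẋ)=(0.209244, 1.088114) → end (x,ẋ)=(1.308521, 3.316951)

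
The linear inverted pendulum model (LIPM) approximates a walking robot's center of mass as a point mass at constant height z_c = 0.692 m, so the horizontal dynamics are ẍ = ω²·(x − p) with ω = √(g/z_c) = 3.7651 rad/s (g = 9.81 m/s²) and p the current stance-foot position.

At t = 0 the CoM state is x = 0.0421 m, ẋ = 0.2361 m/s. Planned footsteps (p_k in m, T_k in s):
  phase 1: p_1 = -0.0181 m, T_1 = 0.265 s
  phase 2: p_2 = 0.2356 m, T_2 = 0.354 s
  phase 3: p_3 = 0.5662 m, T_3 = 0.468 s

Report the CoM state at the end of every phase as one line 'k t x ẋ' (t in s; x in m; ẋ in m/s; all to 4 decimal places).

1 0.2650 0.1481 0.6293
2 0.6190 0.3530 0.6950
3 1.0870 0.4488 -0.1850

phase 1: p=-0.0181, T=0.265, ωT=0.997752, cosh=1.540442, sinh=1.171735; start (x,ẋ)=(0.042100, 0.236100) → end (x,ẋ)=(0.148111, 0.629283)
phase 2: p=0.2356, T=0.354, ωT=1.332845, cosh=2.027772, sinh=1.764046; start (x,ẋ)=(0.148111, 0.629283) → end (x,ẋ)=(0.353028, 0.694957)
phase 3: p=0.5662, T=0.468, ωT=1.762067, cosh=2.998076, sinh=2.826387; start (x,ẋ)=(0.353028, 0.694957) → end (x,ẋ)=(0.448784, -0.184967)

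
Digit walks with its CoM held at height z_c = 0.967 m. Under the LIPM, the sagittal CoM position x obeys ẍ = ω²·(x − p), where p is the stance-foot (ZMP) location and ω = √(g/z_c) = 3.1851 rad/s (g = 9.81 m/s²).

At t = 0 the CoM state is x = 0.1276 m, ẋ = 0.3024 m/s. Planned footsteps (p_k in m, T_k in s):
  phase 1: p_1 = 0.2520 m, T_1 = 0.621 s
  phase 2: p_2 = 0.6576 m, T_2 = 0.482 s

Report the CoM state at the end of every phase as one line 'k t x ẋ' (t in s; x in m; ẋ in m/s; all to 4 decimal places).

phase 1: p=0.2520, T=0.621, ωT=1.977947, cosh=3.683121, sinh=3.544768; start (x,ẋ)=(0.127600, 0.302400) → end (x,ẋ)=(0.130367, -0.290755)
phase 2: p=0.6576, T=0.482, ωT=1.535218, cosh=2.428874, sinh=2.213465; start (x,ẋ)=(0.130367, -0.290755) → end (x,ẋ)=(-0.825040, -4.423254)

1 0.6210 0.1304 -0.2908
2 1.1030 -0.8250 -4.4233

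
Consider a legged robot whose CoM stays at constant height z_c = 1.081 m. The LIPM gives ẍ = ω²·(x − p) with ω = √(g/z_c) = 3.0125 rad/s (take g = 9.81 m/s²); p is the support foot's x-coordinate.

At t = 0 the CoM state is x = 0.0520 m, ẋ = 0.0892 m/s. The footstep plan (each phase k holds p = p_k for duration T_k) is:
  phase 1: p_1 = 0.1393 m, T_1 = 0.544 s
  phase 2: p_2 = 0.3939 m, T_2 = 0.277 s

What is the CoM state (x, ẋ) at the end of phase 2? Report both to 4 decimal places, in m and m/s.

phase 1: p=0.1393, T=0.544, ωT=1.638800, cosh=2.671600, sinh=2.477387; start (x,ẋ)=(0.052000, 0.089200) → end (x,ẋ)=(-0.020575, -0.413224)
phase 2: p=0.3939, T=0.277, ωT=0.834463, cosh=1.368842, sinh=0.934734; start (x,ẋ)=(-0.020575, -0.413224) → end (x,ẋ)=(-0.301668, -1.732754)

x = -0.3017, ẋ = -1.7328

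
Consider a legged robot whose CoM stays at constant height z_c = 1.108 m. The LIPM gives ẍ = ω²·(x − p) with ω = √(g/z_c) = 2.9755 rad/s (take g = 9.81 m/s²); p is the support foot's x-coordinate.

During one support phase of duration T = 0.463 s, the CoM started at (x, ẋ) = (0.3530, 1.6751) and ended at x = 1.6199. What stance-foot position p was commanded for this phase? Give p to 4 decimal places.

p = 0.1531

ωT = 2.9755·0.463 = 1.377657; cosh(ωT) = 2.108883, sinh(ωT) = 1.856714
x(T) = p + (x₀−p)·cosh(ωT) + (ẋ₀/ω)·sinh(ωT) ⇒ p·(1 − cosh) = x(T) − x₀·cosh − (ẋ₀/ω)·sinh
numerator   = 1.6199 − (0.3530)·2.108883 − (1.6751/2.9755)·1.856714 = -0.169799
denominator = 1 − 2.108883 = -1.108883
p = -0.169799 / -1.108883 = 0.1531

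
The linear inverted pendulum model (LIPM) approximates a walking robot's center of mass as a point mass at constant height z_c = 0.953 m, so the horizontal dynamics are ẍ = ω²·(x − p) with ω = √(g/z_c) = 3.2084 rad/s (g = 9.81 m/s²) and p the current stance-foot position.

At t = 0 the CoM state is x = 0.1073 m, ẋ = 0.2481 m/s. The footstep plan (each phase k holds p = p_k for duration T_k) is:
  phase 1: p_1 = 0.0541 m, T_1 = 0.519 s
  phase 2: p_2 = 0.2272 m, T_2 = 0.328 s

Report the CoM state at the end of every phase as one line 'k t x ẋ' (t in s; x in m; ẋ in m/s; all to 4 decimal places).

1 0.5190 0.3968 1.1143
2 0.8470 0.9365 2.4749

phase 1: p=0.0541, T=0.519, ωT=1.665160, cosh=2.737839, sinh=2.548678; start (x,ẋ)=(0.107300, 0.248100) → end (x,ẋ)=(0.396838, 1.114284)
phase 2: p=0.2272, T=0.328, ωT=1.052355, cosh=1.606752, sinh=1.257637; start (x,ẋ)=(0.396838, 1.114284) → end (x,ẋ)=(0.936546, 2.474867)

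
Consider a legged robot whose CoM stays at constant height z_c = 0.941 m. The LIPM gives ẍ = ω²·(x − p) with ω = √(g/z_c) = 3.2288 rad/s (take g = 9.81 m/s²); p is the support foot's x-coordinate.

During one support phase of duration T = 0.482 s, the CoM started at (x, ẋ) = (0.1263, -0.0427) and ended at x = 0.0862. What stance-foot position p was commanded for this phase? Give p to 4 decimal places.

ωT = 3.2288·0.482 = 1.556282; cosh(ωT) = 2.476039, sinh(ωT) = 2.265120
x(T) = p + (x₀−p)·cosh(ωT) + (ẋ₀/ω)·sinh(ωT) ⇒ p·(1 − cosh) = x(T) − x₀·cosh − (ẋ₀/ω)·sinh
numerator   = 0.0862 − (0.1263)·2.476039 − (-0.0427/3.2288)·2.265120 = -0.196568
denominator = 1 − 2.476039 = -1.476039
p = -0.196568 / -1.476039 = 0.1332

p = 0.1332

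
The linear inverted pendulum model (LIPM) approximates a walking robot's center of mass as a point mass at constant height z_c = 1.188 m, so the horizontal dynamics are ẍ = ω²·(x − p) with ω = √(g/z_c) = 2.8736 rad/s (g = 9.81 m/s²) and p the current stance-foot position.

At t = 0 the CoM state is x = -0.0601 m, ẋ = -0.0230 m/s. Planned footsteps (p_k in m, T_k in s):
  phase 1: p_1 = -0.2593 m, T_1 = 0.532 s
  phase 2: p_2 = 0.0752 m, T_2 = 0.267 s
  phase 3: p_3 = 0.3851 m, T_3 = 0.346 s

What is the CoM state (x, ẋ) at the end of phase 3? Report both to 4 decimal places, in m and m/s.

phase 1: p=-0.2593, T=0.532, ωT=1.528755, cosh=2.414619, sinh=2.197813; start (x,ẋ)=(-0.060100, -0.023000) → end (x,ẋ)=(0.204101, 1.202538)
phase 2: p=0.0752, T=0.267, ωT=0.767251, cosh=1.309063, sinh=0.844775; start (x,ẋ)=(0.204101, 1.202538) → end (x,ẋ)=(0.597459, 1.887111)
phase 3: p=0.3851, T=0.346, ωT=0.994266, cosh=1.536367, sinh=1.166372; start (x,ẋ)=(0.597459, 1.887111) → end (x,ẋ)=(1.477325, 3.611056)

x = 1.4773, ẋ = 3.6111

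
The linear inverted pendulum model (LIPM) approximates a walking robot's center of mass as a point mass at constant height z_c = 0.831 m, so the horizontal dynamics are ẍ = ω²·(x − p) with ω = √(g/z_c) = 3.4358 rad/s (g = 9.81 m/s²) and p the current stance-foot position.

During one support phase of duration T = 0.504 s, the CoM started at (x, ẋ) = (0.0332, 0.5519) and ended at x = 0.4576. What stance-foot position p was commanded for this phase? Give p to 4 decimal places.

p = 0.0411

ωT = 3.4358·0.504 = 1.731643; cosh(ωT) = 2.913462, sinh(ωT) = 2.736468
x(T) = p + (x₀−p)·cosh(ωT) + (ẋ₀/ω)·sinh(ωT) ⇒ p·(1 − cosh) = x(T) − x₀·cosh − (ẋ₀/ω)·sinh
numerator   = 0.4576 − (0.0332)·2.913462 − (0.5519/3.4358)·2.736468 = -0.078692
denominator = 1 − 2.913462 = -1.913462
p = -0.078692 / -1.913462 = 0.0411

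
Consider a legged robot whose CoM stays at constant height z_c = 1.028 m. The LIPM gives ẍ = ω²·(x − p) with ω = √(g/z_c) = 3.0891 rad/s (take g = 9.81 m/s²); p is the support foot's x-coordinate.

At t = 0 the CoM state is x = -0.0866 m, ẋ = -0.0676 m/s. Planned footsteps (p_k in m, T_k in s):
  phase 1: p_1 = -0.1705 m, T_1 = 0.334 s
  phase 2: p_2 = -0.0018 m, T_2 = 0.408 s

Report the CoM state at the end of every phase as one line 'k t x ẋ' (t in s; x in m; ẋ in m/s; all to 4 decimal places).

phase 1: p=-0.1705, T=0.334, ωT=1.031759, cosh=1.581189, sinh=1.224809; start (x,ẋ)=(-0.086600, -0.067600) → end (x,ẋ)=(-0.064641, 0.210552)
phase 2: p=-0.0018, T=0.408, ωT=1.260353, cosh=1.905110, sinh=1.621556; start (x,ẋ)=(-0.064641, 0.210552) → end (x,ẋ)=(-0.010995, 0.086344)

1 0.3340 -0.0646 0.2106
2 0.7420 -0.0110 0.0863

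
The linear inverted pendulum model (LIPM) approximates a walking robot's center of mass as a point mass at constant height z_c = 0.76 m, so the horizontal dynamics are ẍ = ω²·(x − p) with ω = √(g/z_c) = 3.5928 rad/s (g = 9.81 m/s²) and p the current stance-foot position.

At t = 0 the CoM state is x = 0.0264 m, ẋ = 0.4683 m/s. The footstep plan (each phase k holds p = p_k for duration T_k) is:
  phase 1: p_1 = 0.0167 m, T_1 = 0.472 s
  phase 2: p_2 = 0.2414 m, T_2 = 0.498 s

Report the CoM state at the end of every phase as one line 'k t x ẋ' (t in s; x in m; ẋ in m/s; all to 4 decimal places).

phase 1: p=0.0167, T=0.472, ωT=1.695802, cosh=2.817233, sinh=2.633781; start (x,ẋ)=(0.026400, 0.468300) → end (x,ẋ)=(0.387325, 1.411098)
phase 2: p=0.2414, T=0.498, ωT=1.789214, cosh=3.075920, sinh=2.908829; start (x,ẋ)=(0.387325, 1.411098) → end (x,ẋ)=(1.832716, 5.865461)

1 0.4720 0.3873 1.4111
2 0.9700 1.8327 5.8655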